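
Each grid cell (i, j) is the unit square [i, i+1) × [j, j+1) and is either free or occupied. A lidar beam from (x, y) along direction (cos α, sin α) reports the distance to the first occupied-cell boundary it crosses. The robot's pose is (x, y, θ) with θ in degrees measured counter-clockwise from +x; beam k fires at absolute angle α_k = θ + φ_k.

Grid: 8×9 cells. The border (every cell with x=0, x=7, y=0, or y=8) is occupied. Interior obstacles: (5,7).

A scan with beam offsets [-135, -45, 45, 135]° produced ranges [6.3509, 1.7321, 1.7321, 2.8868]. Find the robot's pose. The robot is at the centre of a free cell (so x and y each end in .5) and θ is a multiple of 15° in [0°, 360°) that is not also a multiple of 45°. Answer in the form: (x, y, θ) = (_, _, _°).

Candidates: 41 free-cell centres × 16 headings = 656 poses. Raycast each; keep the one whose scan matches to 4 dp.
  (6.5, 7.5, 120°): beam 1 = 0.5176 ≠ 6.3509 ✗
  (4.5, 3.5, 120°): beam 1 = 2.5882 ≠ 6.3509 ✗
  (3.5, 4.5, 210°): beam 1 = 3.6235 ≠ 6.3509 ✗
  (4.5, 7.5, 345°): beam 1 = 4.0415 ≠ 6.3509 ✗
  …
  (3.5, 6.5, 75°): r_1=6.3509, r_2=1.7321, r_3=1.7321, r_4=2.8868 — all match ✓
Unique over the lattice → pose = (3.5, 6.5, 75°).

(x, y, θ) = (3.5, 6.5, 75°)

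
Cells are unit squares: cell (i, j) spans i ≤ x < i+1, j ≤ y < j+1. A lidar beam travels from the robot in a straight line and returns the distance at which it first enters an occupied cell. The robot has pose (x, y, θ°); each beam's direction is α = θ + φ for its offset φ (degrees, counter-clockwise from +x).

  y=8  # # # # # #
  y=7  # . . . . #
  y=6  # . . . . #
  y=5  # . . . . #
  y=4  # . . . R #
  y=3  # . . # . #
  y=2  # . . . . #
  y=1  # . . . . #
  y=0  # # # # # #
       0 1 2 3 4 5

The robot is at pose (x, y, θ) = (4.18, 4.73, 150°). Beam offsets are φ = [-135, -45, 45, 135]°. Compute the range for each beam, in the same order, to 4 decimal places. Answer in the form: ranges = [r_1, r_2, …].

beam 1: φ=-135°, α=15°
  cosα=0.9659 sinα=0.2588 | (4,4) | tMaxX 0.8489 tMaxY 1.0432 | tΔX 1.0353 tΔY 3.8637
    t=0.8489 [x] (5,4) — stop
  → r_1 = 0.8489
beam 2: φ=-45°, α=105°
  cosα=-0.2588 sinα=0.9659 | (4,4) | tMaxX 0.6955 tMaxY 0.2795 | tΔX 3.8637 tΔY 1.0353
    t=0.2795 [y] (4,5)
    t=0.6955 [x] (3,5)
    t=1.3148 [y] (3,6)
    t=2.3501 [y] (3,7)
    t=3.3854 [y] (3,8) — stop
  → r_2 = 3.3854
beam 3: φ=45°, α=195°
  cosα=-0.9659 sinα=-0.2588 | (4,4) | tMaxX 0.1863 tMaxY 2.8205 | tΔX 1.0353 tΔY 3.8637
    t=0.1863 [x] (3,4)
    t=1.2216 [x] (2,4)
    t=2.2569 [x] (1,4)
    t=2.8205 [y] (1,3)
    t=3.2922 [x] (0,3) — stop
  → r_3 = 3.2922
beam 4: φ=135°, α=285°
  cosα=0.2588 sinα=-0.9659 | (4,4) | tMaxX 3.1682 tMaxY 0.7558 | tΔX 3.8637 tΔY 1.0353
    t=0.7558 [y] (4,3)
    t=1.7910 [y] (4,2)
    t=2.8263 [y] (4,1)
    t=3.1682 [x] (5,1) — stop
  → r_4 = 3.1682

ranges = [0.8489, 3.3854, 3.2922, 3.1682]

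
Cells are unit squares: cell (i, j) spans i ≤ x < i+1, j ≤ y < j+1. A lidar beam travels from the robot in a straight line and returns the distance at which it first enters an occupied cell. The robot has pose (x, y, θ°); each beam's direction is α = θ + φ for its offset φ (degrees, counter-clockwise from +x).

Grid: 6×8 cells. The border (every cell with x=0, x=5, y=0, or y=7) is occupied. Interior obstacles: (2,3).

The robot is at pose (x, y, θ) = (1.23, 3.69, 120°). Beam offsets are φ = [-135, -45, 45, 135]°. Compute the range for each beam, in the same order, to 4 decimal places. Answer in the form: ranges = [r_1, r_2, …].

ranges = [0.7972, 3.4268, 0.2381, 0.8887]

beam 1: φ=-135°, α=345°
  d=(0.9659,-0.2588)  start (1,3)  tX=0.7972 tY=2.6660  stride 1/|dx|=1.0353 1/|dy|=3.8637
    cross x-line → (2,3), t=0.7972 (wall)
  → r_1 = 0.7972
beam 2: φ=-45°, α=75°
  d=(0.2588,0.9659)  start (1,3)  tX=2.9751 tY=0.3209  stride 1/|dx|=3.8637 1/|dy|=1.0353
    cross y-line → (1,4), t=0.3209
    cross y-line → (1,5), t=1.3562
    cross y-line → (1,6), t=2.3915
    cross x-line → (2,6), t=2.9751
    cross y-line → (2,7), t=3.4268 (wall)
  → r_2 = 3.4268
beam 3: φ=45°, α=165°
  d=(-0.9659,0.2588)  start (1,3)  tX=0.2381 tY=1.1977  stride 1/|dx|=1.0353 1/|dy|=3.8637
    cross x-line → (0,3), t=0.2381 (wall)
  → r_3 = 0.2381
beam 4: φ=135°, α=255°
  d=(-0.2588,-0.9659)  start (1,3)  tX=0.8887 tY=0.7143  stride 1/|dx|=3.8637 1/|dy|=1.0353
    cross y-line → (1,2), t=0.7143
    cross x-line → (0,2), t=0.8887 (wall)
  → r_4 = 0.8887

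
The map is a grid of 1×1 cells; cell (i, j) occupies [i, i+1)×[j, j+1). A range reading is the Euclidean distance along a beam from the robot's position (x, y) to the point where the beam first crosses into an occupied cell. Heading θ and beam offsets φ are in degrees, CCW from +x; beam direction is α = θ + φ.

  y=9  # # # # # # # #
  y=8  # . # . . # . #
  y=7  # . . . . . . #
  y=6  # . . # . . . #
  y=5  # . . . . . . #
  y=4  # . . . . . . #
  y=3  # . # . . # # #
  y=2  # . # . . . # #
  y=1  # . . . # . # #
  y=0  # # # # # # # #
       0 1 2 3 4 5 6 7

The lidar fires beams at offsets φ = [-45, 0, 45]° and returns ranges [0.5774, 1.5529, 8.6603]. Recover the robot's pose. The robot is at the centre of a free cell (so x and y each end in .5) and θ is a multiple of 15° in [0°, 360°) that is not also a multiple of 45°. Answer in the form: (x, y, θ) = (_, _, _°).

Enumerate (i+0.5, j+0.5, θ) over the 38 free cells and 16 admissible headings. For each, cast all 3 beams and compare to the given ranges.
  (2.5, 1.5, 105°): beam 2 = 0.5176 ≠ 1.5529 ✗
  (1.5, 6.5, 300°): beam 1 = 1.9319 ≠ 0.5774 ✗
  (3.5, 2.5, 240°): beam 1 = 0.5176 ≠ 0.5774 ✗
  …
  (5.5, 1.5, 75°): r_1=0.5774, r_2=1.5529, r_3=8.6603 — all match ✓
No second candidate reproduces the full scan.

(x, y, θ) = (5.5, 1.5, 75°)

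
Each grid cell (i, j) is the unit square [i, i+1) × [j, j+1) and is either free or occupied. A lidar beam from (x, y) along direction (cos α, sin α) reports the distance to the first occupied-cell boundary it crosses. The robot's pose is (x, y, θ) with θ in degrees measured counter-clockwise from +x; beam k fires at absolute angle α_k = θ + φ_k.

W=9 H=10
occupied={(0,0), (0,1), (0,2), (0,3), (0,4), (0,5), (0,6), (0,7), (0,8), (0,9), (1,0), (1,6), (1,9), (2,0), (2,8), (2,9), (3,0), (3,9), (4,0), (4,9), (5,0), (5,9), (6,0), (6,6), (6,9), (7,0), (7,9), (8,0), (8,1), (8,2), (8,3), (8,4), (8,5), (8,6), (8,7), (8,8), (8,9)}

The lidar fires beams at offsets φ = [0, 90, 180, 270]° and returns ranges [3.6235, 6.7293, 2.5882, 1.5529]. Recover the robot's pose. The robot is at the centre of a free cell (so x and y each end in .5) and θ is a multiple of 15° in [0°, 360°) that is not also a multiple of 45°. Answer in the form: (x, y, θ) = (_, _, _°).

(x, y, θ) = (5.5, 7.5, 195°)

Enumerate (i+0.5, j+0.5, θ) over the 53 free cells and 16 admissible headings. For each, cast all 4 beams and compare to the given ranges.
  (3.5, 7.5, 240°): beam 1 = 5.0000 ≠ 3.6235 ✗
  (1.5, 3.5, 120°): beam 1 = 1.0000 ≠ 3.6235 ✗
  (2.5, 4.5, 240°): beam 1 = 3.0000 ≠ 3.6235 ✗
  (4.5, 3.5, 345°): beam 2 = 5.6940 ≠ 6.7293 ✗
  …
  (5.5, 7.5, 195°): r_1=3.6235, r_2=6.7293, r_3=2.5882, r_4=1.5529 — all match ✓
No second candidate reproduces the full scan.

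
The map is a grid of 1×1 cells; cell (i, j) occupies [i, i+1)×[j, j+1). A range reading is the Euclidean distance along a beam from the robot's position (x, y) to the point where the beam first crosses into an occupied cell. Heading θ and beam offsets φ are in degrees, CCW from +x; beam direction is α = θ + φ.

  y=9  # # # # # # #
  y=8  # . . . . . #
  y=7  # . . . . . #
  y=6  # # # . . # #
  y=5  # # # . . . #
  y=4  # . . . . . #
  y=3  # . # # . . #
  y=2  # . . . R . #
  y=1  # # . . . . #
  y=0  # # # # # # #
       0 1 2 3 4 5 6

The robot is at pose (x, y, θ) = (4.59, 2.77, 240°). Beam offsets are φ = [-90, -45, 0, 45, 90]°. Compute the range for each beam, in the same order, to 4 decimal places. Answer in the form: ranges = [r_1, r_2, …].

ranges = [0.6813, 2.9751, 2.0438, 1.8324, 1.6281]

beam 1: φ=-90°, α=150°
  d=(-0.8660,0.5000)  start (4,2)  tX=0.6813 tY=0.4600  stride 1/|dx|=1.1547 1/|dy|=2.0000
    cross y-line → (4,3), t=0.4600
    cross x-line → (3,3), t=0.6813 (wall)
  → r_1 = 0.6813
beam 2: φ=-45°, α=195°
  d=(-0.9659,-0.2588)  start (4,2)  tX=0.6108 tY=2.9751  stride 1/|dx|=1.0353 1/|dy|=3.8637
    cross x-line → (3,2), t=0.6108
    cross x-line → (2,2), t=1.6461
    cross x-line → (1,2), t=2.6814
    cross y-line → (1,1), t=2.9751 (wall)
  → r_2 = 2.9751
beam 3: φ=0°, α=240°
  d=(-0.5000,-0.8660)  start (4,2)  tX=1.1800 tY=0.8891  stride 1/|dx|=2.0000 1/|dy|=1.1547
    cross y-line → (4,1), t=0.8891
    cross x-line → (3,1), t=1.1800
    cross y-line → (3,0), t=2.0438 (wall)
  → r_3 = 2.0438
beam 4: φ=45°, α=285°
  d=(0.2588,-0.9659)  start (4,2)  tX=1.5841 tY=0.7972  stride 1/|dx|=3.8637 1/|dy|=1.0353
    cross y-line → (4,1), t=0.7972
    cross x-line → (5,1), t=1.5841
    cross y-line → (5,0), t=1.8324 (wall)
  → r_4 = 1.8324
beam 5: φ=90°, α=330°
  d=(0.8660,-0.5000)  start (4,2)  tX=0.4734 tY=1.5400  stride 1/|dx|=1.1547 1/|dy|=2.0000
    cross x-line → (5,2), t=0.4734
    cross y-line → (5,1), t=1.5400
    cross x-line → (6,1), t=1.6281 (wall)
  → r_5 = 1.6281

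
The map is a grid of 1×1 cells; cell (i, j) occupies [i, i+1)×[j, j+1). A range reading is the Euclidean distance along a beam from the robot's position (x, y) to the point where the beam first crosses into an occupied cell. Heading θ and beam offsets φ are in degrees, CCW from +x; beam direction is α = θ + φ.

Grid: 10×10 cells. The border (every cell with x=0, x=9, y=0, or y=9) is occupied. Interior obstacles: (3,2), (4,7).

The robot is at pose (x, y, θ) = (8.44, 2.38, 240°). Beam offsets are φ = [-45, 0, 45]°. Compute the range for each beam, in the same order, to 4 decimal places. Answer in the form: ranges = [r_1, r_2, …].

beam 1: φ=-45°, α=195°
  direction (-0.9659, -0.2588); cell (8,2); t to first gridline: x 0.4555, y 1.4682 (then +1.0353 / +3.8637)
    (7,2) via x @ 0.4555
    (7,1) via y @ 1.4682
    (6,1) via x @ 1.4908
    (5,1) via x @ 2.5261
    (4,1) via x @ 3.5614
    (3,1) via x @ 4.5966
    (3,0) via y @ 5.3319  # hit
  → r_1 = 5.3319
beam 2: φ=0°, α=240°
  direction (-0.5000, -0.8660); cell (8,2); t to first gridline: x 0.8800, y 0.4388 (then +2.0000 / +1.1547)
    (8,1) via y @ 0.4388
    (7,1) via x @ 0.8800
    (7,0) via y @ 1.5935  # hit
  → r_2 = 1.5935
beam 3: φ=45°, α=285°
  direction (0.2588, -0.9659); cell (8,2); t to first gridline: x 2.1637, y 0.3934 (then +3.8637 / +1.0353)
    (8,1) via y @ 0.3934
    (8,0) via y @ 1.4287  # hit
  → r_3 = 1.4287

ranges = [5.3319, 1.5935, 1.4287]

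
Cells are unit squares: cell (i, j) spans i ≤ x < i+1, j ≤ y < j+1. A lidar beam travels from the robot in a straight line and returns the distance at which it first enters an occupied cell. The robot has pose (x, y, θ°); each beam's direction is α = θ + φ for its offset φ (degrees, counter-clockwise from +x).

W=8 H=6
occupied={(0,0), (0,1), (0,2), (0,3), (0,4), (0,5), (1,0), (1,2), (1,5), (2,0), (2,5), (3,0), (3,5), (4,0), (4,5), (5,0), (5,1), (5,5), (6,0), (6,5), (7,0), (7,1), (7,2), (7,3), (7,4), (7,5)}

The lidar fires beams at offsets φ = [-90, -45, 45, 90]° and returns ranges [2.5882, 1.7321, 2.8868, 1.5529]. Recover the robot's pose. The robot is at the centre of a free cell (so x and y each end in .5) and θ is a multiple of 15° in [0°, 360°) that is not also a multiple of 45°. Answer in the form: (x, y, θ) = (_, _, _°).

(x, y, θ) = (4.5, 3.5, 345°)

Enumerate (i+0.5, j+0.5, θ) over the 22 free cells and 16 admissible headings. For each, cast all 4 beams and compare to the given ranges.
  (3.5, 4.5, 30°): beam 1 = 3.0000 ≠ 2.5882 ✗
  (2.5, 2.5, 60°): beam 1 = 2.8868 ≠ 2.5882 ✗
  (2.5, 2.5, 30°): beam 1 = 1.7321 ≠ 2.5882 ✗
  …
  (4.5, 3.5, 345°): r_1=2.5882, r_2=1.7321, r_3=2.8868, r_4=1.5529 — all match ✓
No second candidate reproduces the full scan.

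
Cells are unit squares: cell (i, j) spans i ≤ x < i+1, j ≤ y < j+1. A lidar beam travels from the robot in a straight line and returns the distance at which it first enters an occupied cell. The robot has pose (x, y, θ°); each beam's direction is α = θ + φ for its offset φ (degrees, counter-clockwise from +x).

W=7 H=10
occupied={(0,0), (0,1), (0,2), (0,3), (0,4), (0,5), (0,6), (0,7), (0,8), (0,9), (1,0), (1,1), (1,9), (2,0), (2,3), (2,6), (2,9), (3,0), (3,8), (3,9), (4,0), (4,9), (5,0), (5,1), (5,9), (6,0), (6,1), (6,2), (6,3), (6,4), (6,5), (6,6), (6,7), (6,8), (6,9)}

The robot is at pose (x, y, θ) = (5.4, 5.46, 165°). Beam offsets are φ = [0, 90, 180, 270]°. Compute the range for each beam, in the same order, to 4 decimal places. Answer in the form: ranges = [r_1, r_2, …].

beam 1: φ=0°, α=165°
  d=(-0.9659,0.2588)  start (5,5)  tX=0.4141 tY=2.0864  stride 1/|dx|=1.0353 1/|dy|=3.8637
    cross x-line → (4,5), t=0.4141
    cross x-line → (3,5), t=1.4494
    cross y-line → (3,6), t=2.0864
    cross x-line → (2,6), t=2.4847 (wall)
  → r_1 = 2.4847
beam 2: φ=90°, α=255°
  d=(-0.2588,-0.9659)  start (5,5)  tX=1.5455 tY=0.4762  stride 1/|dx|=3.8637 1/|dy|=1.0353
    cross y-line → (5,4), t=0.4762
    cross y-line → (5,3), t=1.5115
    cross x-line → (4,3), t=1.5455
    cross y-line → (4,2), t=2.5468
    cross y-line → (4,1), t=3.5821
    cross y-line → (4,0), t=4.6173 (wall)
  → r_2 = 4.6173
beam 3: φ=180°, α=345°
  d=(0.9659,-0.2588)  start (5,5)  tX=0.6212 tY=1.7773  stride 1/|dx|=1.0353 1/|dy|=3.8637
    cross x-line → (6,5), t=0.6212 (wall)
  → r_3 = 0.6212
beam 4: φ=270°, α=75°
  d=(0.2588,0.9659)  start (5,5)  tX=2.3182 tY=0.5590  stride 1/|dx|=3.8637 1/|dy|=1.0353
    cross y-line → (5,6), t=0.5590
    cross y-line → (5,7), t=1.5943
    cross x-line → (6,7), t=2.3182 (wall)
  → r_4 = 2.3182

ranges = [2.4847, 4.6173, 0.6212, 2.3182]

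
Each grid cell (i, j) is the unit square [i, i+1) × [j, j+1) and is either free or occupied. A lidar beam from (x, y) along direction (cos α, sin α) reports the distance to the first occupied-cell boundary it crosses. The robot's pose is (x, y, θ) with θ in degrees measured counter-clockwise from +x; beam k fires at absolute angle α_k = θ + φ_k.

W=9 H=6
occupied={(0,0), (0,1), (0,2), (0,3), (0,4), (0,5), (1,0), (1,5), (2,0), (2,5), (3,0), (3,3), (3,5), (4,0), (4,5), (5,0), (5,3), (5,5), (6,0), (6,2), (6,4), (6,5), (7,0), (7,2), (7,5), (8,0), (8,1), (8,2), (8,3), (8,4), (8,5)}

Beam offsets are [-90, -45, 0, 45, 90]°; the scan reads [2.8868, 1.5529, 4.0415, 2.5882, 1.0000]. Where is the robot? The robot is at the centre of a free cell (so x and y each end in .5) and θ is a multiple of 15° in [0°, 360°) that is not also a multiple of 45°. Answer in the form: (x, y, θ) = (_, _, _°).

(x, y, θ) = (3.5, 1.5, 120°)

Enumerate (i+0.5, j+0.5, θ) over the 23 free cells and 16 admissible headings. For each, cast all 5 beams and compare to the given ranges.
  (3.5, 4.5, 285°): beam 1 = 2.5882 ≠ 2.8868 ✗
  (2.5, 2.5, 210°): beam 3 = 1.7321 ≠ 4.0415 ✗
  (7.5, 4.5, 240°): beam 1 = 0.5774 ≠ 2.8868 ✗
  …
  (3.5, 1.5, 120°): r_1=2.8868, r_2=1.5529, r_3=4.0415, r_4=2.5882, r_5=1.0000 — all match ✓
Unique over the lattice → pose = (3.5, 1.5, 120°).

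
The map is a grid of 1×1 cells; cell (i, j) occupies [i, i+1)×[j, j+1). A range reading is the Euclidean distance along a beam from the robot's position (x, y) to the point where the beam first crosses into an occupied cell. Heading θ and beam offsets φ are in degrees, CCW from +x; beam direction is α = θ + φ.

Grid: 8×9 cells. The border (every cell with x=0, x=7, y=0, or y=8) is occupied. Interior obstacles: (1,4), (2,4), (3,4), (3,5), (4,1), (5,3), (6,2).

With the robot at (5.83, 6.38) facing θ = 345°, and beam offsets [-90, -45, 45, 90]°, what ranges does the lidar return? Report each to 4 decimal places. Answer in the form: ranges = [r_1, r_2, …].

beam 1: φ=-90°, α=255°
  d=(-0.2588,-0.9659)  start (5,6)  tX=3.2069 tY=0.3934  stride 1/|dx|=3.8637 1/|dy|=1.0353
    cross y-line → (5,5), t=0.3934
    cross y-line → (5,4), t=1.4287
    cross y-line → (5,3), t=2.4640 (wall)
  → r_1 = 2.4640
beam 2: φ=-45°, α=300°
  d=(0.5000,-0.8660)  start (5,6)  tX=0.3400 tY=0.4388  stride 1/|dx|=2.0000 1/|dy|=1.1547
    cross x-line → (6,6), t=0.3400
    cross y-line → (6,5), t=0.4388
    cross y-line → (6,4), t=1.5935
    cross x-line → (7,4), t=2.3400 (wall)
  → r_2 = 2.3400
beam 3: φ=45°, α=30°
  d=(0.8660,0.5000)  start (5,6)  tX=0.1963 tY=1.2400  stride 1/|dx|=1.1547 1/|dy|=2.0000
    cross x-line → (6,6), t=0.1963
    cross y-line → (6,7), t=1.2400
    cross x-line → (7,7), t=1.3510 (wall)
  → r_3 = 1.3510
beam 4: φ=90°, α=75°
  d=(0.2588,0.9659)  start (5,6)  tX=0.6568 tY=0.6419  stride 1/|dx|=3.8637 1/|dy|=1.0353
    cross y-line → (5,7), t=0.6419
    cross x-line → (6,7), t=0.6568
    cross y-line → (6,8), t=1.6771 (wall)
  → r_4 = 1.6771

ranges = [2.4640, 2.3400, 1.3510, 1.6771]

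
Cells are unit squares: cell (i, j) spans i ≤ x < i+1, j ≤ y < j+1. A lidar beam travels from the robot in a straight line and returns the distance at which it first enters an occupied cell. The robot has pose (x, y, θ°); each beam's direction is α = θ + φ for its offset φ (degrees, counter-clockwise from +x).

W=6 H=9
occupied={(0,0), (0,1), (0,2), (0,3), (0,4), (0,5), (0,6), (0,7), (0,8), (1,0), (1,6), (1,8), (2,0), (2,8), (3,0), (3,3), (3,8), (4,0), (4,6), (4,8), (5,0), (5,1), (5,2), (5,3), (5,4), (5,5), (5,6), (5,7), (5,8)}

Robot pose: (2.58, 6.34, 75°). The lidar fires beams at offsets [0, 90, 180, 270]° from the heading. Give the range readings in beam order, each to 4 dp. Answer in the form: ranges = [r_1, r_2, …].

ranges = [1.7186, 0.6005, 5.5284, 2.5054]

beam 1: φ=0°, α=75°
  cosα=0.2588 sinα=0.9659 | (2,6) | tMaxX 1.6228 tMaxY 0.6833 | tΔX 3.8637 tΔY 1.0353
    t=0.6833 [y] (2,7)
    t=1.6228 [x] (3,7)
    t=1.7186 [y] (3,8) — stop
  → r_1 = 1.7186
beam 2: φ=90°, α=165°
  cosα=-0.9659 sinα=0.2588 | (2,6) | tMaxX 0.6005 tMaxY 2.5500 | tΔX 1.0353 tΔY 3.8637
    t=0.6005 [x] (1,6) — stop
  → r_2 = 0.6005
beam 3: φ=180°, α=255°
  cosα=-0.2588 sinα=-0.9659 | (2,6) | tMaxX 2.2409 tMaxY 0.3520 | tΔX 3.8637 tΔY 1.0353
    t=0.3520 [y] (2,5)
    t=1.3873 [y] (2,4)
    t=2.2409 [x] (1,4)
    t=2.4225 [y] (1,3)
    t=3.4578 [y] (1,2)
    t=4.4931 [y] (1,1)
    t=5.5284 [y] (1,0) — stop
  → r_3 = 5.5284
beam 4: φ=270°, α=345°
  cosα=0.9659 sinα=-0.2588 | (2,6) | tMaxX 0.4348 tMaxY 1.3137 | tΔX 1.0353 tΔY 3.8637
    t=0.4348 [x] (3,6)
    t=1.3137 [y] (3,5)
    t=1.4701 [x] (4,5)
    t=2.5054 [x] (5,5) — stop
  → r_4 = 2.5054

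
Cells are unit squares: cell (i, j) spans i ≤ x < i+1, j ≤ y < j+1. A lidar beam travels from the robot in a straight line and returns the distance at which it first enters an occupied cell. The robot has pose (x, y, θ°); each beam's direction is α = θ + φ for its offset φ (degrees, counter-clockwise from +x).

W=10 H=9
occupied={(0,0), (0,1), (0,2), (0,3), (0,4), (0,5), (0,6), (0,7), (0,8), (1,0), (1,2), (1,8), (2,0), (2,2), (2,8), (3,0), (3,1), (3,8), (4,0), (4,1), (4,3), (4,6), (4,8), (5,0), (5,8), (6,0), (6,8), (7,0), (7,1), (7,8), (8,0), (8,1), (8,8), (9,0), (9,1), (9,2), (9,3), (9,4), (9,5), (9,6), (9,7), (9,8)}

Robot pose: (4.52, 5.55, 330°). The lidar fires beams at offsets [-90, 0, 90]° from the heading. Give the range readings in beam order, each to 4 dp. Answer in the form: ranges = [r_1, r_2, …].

beam 1: φ=-90°, α=240°
  d=(-0.5000,-0.8660)  start (4,5)  tX=1.0400 tY=0.6351  stride 1/|dx|=2.0000 1/|dy|=1.1547
    cross y-line → (4,4), t=0.6351
    cross x-line → (3,4), t=1.0400
    cross y-line → (3,3), t=1.7898
    cross y-line → (3,2), t=2.9445
    cross x-line → (2,2), t=3.0400 (wall)
  → r_1 = 3.0400
beam 2: φ=0°, α=330°
  d=(0.8660,-0.5000)  start (4,5)  tX=0.5543 tY=1.1000  stride 1/|dx|=1.1547 1/|dy|=2.0000
    cross x-line → (5,5), t=0.5543
    cross y-line → (5,4), t=1.1000
    cross x-line → (6,4), t=1.7090
    cross x-line → (7,4), t=2.8637
    cross y-line → (7,3), t=3.1000
    cross x-line → (8,3), t=4.0184
    cross y-line → (8,2), t=5.1000
    cross x-line → (9,2), t=5.1731 (wall)
  → r_2 = 5.1731
beam 3: φ=90°, α=60°
  d=(0.5000,0.8660)  start (4,5)  tX=0.9600 tY=0.5196  stride 1/|dx|=2.0000 1/|dy|=1.1547
    cross y-line → (4,6), t=0.5196 (wall)
  → r_3 = 0.5196

ranges = [3.0400, 5.1731, 0.5196]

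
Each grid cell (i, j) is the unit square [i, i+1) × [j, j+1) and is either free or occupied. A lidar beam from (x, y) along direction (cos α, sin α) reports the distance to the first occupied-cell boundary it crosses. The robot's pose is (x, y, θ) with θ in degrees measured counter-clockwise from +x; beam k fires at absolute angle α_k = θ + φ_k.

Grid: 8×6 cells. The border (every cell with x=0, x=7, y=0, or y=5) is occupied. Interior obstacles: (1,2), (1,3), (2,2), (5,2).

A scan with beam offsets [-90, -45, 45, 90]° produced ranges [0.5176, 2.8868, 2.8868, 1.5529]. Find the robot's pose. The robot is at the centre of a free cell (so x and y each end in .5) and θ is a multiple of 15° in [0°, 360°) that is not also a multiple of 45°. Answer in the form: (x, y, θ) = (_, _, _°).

The pose lattice has 20·16 = 320 candidates. Test each by forward raycasting.
  (2.5, 3.5, 210°): beam 1 = 1.7321 ≠ 0.5176 ✗
  (5.5, 1.5, 300°): beam 1 = 1.0000 ≠ 0.5176 ✗
  (2.5, 4.5, 210°): beam 1 = 0.5774 ≠ 0.5176 ✗
  (3.5, 2.5, 240°): beam 1 = 0.5774 ≠ 0.5176 ✗
  (5.5, 1.5, 105°): beam 1 = 1.5529 ≠ 0.5176 ✗
  …
  (4.5, 2.5, 105°): r_1=0.5176, r_2=2.8868, r_3=2.8868, r_4=1.5529 — all match ✓
Unique over the lattice → pose = (4.5, 2.5, 105°).

(x, y, θ) = (4.5, 2.5, 105°)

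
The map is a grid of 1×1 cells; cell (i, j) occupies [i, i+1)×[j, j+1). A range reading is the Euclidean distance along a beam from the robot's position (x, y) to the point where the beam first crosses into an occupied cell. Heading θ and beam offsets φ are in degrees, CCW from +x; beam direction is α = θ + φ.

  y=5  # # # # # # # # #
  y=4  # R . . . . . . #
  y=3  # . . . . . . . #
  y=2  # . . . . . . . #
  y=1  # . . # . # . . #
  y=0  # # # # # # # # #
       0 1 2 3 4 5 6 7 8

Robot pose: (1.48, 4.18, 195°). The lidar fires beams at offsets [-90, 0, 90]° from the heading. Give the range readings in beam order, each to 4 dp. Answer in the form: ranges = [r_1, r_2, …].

beam 1: φ=-90°, α=105°
  direction (-0.2588, 0.9659); cell (1,4); t to first gridline: x 1.8546, y 0.8489 (then +3.8637 / +1.0353)
    (1,5) via y @ 0.8489  # hit
  → r_1 = 0.8489
beam 2: φ=0°, α=195°
  direction (-0.9659, -0.2588); cell (1,4); t to first gridline: x 0.4969, y 0.6955 (then +1.0353 / +3.8637)
    (0,4) via x @ 0.4969  # hit
  → r_2 = 0.4969
beam 3: φ=90°, α=285°
  direction (0.2588, -0.9659); cell (1,4); t to first gridline: x 2.0091, y 0.1863 (then +3.8637 / +1.0353)
    (1,3) via y @ 0.1863
    (1,2) via y @ 1.2216
    (2,2) via x @ 2.0091
    (2,1) via y @ 2.2569
    (2,0) via y @ 3.2922  # hit
  → r_3 = 3.2922

ranges = [0.8489, 0.4969, 3.2922]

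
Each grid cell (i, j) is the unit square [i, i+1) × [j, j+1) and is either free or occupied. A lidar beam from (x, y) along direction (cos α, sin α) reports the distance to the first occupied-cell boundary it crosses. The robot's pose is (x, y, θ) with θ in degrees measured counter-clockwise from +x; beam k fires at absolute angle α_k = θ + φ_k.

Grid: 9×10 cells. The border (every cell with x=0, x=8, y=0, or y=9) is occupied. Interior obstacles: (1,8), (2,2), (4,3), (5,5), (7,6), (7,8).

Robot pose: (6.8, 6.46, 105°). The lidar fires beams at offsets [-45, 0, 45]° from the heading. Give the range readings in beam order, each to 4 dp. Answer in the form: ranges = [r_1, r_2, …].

beam 1: φ=-45°, α=60°
  dir = (cos 60°, sin 60°) = (0.5000, 0.8660); from cell (6,6)
  next x-line at t=0.4000, next y-line at t=0.6235; Δt_x=2.0000, Δt_y=1.1547
    x: enter (7,6) at t=0.4000 ← occupied
  → r_1 = 0.4000
beam 2: φ=0°, α=105°
  dir = (cos 105°, sin 105°) = (-0.2588, 0.9659); from cell (6,6)
  next x-line at t=3.0910, next y-line at t=0.5590; Δt_x=3.8637, Δt_y=1.0353
    y: enter (6,7) at t=0.5590
    y: enter (6,8) at t=1.5943
    y: enter (6,9) at t=2.6296 ← occupied
  → r_2 = 2.6296
beam 3: φ=45°, α=150°
  dir = (cos 150°, sin 150°) = (-0.8660, 0.5000); from cell (6,6)
  next x-line at t=0.9238, next y-line at t=1.0800; Δt_x=1.1547, Δt_y=2.0000
    x: enter (5,6) at t=0.9238
    y: enter (5,7) at t=1.0800
    x: enter (4,7) at t=2.0785
    y: enter (4,8) at t=3.0800
    x: enter (3,8) at t=3.2332
    x: enter (2,8) at t=4.3879
    y: enter (2,9) at t=5.0800 ← occupied
  → r_3 = 5.0800

ranges = [0.4000, 2.6296, 5.0800]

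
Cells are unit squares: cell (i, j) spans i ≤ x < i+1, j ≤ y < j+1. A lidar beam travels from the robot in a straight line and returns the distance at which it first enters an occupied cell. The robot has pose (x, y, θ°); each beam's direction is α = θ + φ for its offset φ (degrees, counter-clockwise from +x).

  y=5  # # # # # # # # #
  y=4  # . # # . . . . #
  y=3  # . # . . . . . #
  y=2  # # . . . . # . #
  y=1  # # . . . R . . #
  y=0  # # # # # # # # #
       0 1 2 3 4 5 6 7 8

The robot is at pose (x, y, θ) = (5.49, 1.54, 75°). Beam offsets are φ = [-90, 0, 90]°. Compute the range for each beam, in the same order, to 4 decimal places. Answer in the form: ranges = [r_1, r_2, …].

beam 1: φ=-90°, α=345°
  dir = (cos 345°, sin 345°) = (0.9659, -0.2588); from cell (5,1)
  next x-line at t=0.5280, next y-line at t=2.0864; Δt_x=1.0353, Δt_y=3.8637
    x: enter (6,1) at t=0.5280
    x: enter (7,1) at t=1.5633
    y: enter (7,0) at t=2.0864 ← occupied
  → r_1 = 2.0864
beam 2: φ=0°, α=75°
  dir = (cos 75°, sin 75°) = (0.2588, 0.9659); from cell (5,1)
  next x-line at t=1.9705, next y-line at t=0.4762; Δt_x=3.8637, Δt_y=1.0353
    y: enter (5,2) at t=0.4762
    y: enter (5,3) at t=1.5115
    x: enter (6,3) at t=1.9705
    y: enter (6,4) at t=2.5468
    y: enter (6,5) at t=3.5821 ← occupied
  → r_2 = 3.5821
beam 3: φ=90°, α=165°
  dir = (cos 165°, sin 165°) = (-0.9659, 0.2588); from cell (5,1)
  next x-line at t=0.5073, next y-line at t=1.7773; Δt_x=1.0353, Δt_y=3.8637
    x: enter (4,1) at t=0.5073
    x: enter (3,1) at t=1.5426
    y: enter (3,2) at t=1.7773
    x: enter (2,2) at t=2.5778
    x: enter (1,2) at t=3.6131 ← occupied
  → r_3 = 3.6131

ranges = [2.0864, 3.5821, 3.6131]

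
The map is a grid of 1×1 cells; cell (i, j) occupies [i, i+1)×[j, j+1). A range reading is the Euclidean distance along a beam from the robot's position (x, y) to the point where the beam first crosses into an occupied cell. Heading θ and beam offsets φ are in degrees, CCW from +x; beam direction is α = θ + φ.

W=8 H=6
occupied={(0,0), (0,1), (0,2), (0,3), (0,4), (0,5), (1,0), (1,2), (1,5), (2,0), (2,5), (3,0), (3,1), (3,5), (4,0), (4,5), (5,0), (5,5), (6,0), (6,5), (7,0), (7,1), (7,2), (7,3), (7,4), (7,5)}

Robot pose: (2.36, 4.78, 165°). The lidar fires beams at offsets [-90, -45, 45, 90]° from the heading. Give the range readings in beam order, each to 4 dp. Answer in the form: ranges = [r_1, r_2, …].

ranges = [0.2278, 0.2540, 1.5704, 1.8428]

beam 1: φ=-90°, α=75°
  d=(0.2588,0.9659)  start (2,4)  tX=2.4728 tY=0.2278  stride 1/|dx|=3.8637 1/|dy|=1.0353
    cross y-line → (2,5), t=0.2278 (wall)
  → r_1 = 0.2278
beam 2: φ=-45°, α=120°
  d=(-0.5000,0.8660)  start (2,4)  tX=0.7200 tY=0.2540  stride 1/|dx|=2.0000 1/|dy|=1.1547
    cross y-line → (2,5), t=0.2540 (wall)
  → r_2 = 0.2540
beam 3: φ=45°, α=210°
  d=(-0.8660,-0.5000)  start (2,4)  tX=0.4157 tY=1.5600  stride 1/|dx|=1.1547 1/|dy|=2.0000
    cross x-line → (1,4), t=0.4157
    cross y-line → (1,3), t=1.5600
    cross x-line → (0,3), t=1.5704 (wall)
  → r_3 = 1.5704
beam 4: φ=90°, α=255°
  d=(-0.2588,-0.9659)  start (2,4)  tX=1.3909 tY=0.8075  stride 1/|dx|=3.8637 1/|dy|=1.0353
    cross y-line → (2,3), t=0.8075
    cross x-line → (1,3), t=1.3909
    cross y-line → (1,2), t=1.8428 (wall)
  → r_4 = 1.8428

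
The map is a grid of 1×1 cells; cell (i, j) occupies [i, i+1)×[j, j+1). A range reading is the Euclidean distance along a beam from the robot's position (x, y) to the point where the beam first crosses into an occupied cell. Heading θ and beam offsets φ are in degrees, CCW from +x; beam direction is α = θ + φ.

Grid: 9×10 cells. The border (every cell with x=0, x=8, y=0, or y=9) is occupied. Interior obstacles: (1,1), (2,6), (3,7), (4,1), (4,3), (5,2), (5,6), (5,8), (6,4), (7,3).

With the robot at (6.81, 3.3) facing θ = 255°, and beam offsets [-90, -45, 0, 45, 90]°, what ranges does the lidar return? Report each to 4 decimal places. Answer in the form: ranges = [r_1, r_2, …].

beam 1: φ=-90°, α=165°
  dir = (cos 165°, sin 165°) = (-0.9659, 0.2588); from cell (6,3)
  next x-line at t=0.8386, next y-line at t=2.7046; Δt_x=1.0353, Δt_y=3.8637
    x: enter (5,3) at t=0.8386
    x: enter (4,3) at t=1.8738 ← occupied
  → r_1 = 1.8738
beam 2: φ=-45°, α=210°
  dir = (cos 210°, sin 210°) = (-0.8660, -0.5000); from cell (6,3)
  next x-line at t=0.9353, next y-line at t=0.6000; Δt_x=1.1547, Δt_y=2.0000
    y: enter (6,2) at t=0.6000
    x: enter (5,2) at t=0.9353 ← occupied
  → r_2 = 0.9353
beam 3: φ=0°, α=255°
  dir = (cos 255°, sin 255°) = (-0.2588, -0.9659); from cell (6,3)
  next x-line at t=3.1296, next y-line at t=0.3106; Δt_x=3.8637, Δt_y=1.0353
    y: enter (6,2) at t=0.3106
    y: enter (6,1) at t=1.3459
    y: enter (6,0) at t=2.3811 ← occupied
  → r_3 = 2.3811
beam 4: φ=45°, α=300°
  dir = (cos 300°, sin 300°) = (0.5000, -0.8660); from cell (6,3)
  next x-line at t=0.3800, next y-line at t=0.3464; Δt_x=2.0000, Δt_y=1.1547
    y: enter (6,2) at t=0.3464
    x: enter (7,2) at t=0.3800
    y: enter (7,1) at t=1.5011
    x: enter (8,1) at t=2.3800 ← occupied
  → r_4 = 2.3800
beam 5: φ=90°, α=345°
  dir = (cos 345°, sin 345°) = (0.9659, -0.2588); from cell (6,3)
  next x-line at t=0.1967, next y-line at t=1.1591; Δt_x=1.0353, Δt_y=3.8637
    x: enter (7,3) at t=0.1967 ← occupied
  → r_5 = 0.1967

ranges = [1.8738, 0.9353, 2.3811, 2.3800, 0.1967]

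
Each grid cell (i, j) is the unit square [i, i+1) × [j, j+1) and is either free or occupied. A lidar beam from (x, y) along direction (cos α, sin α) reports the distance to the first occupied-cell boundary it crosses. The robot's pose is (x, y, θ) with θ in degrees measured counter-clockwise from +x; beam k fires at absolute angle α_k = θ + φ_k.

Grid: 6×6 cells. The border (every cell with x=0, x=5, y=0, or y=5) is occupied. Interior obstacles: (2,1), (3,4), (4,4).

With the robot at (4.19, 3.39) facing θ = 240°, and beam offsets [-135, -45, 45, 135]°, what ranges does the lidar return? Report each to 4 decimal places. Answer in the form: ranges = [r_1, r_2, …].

beam 1: φ=-135°, α=105°
  cosα=-0.2588 sinα=0.9659 | (4,3) | tMaxX 0.7341 tMaxY 0.6315 | tΔX 3.8637 tΔY 1.0353
    t=0.6315 [y] (4,4) — stop
  → r_1 = 0.6315
beam 2: φ=-45°, α=195°
  cosα=-0.9659 sinα=-0.2588 | (4,3) | tMaxX 0.1967 tMaxY 1.5068 | tΔX 1.0353 tΔY 3.8637
    t=0.1967 [x] (3,3)
    t=1.2320 [x] (2,3)
    t=1.5068 [y] (2,2)
    t=2.2673 [x] (1,2)
    t=3.3025 [x] (0,2) — stop
  → r_2 = 3.3025
beam 3: φ=45°, α=285°
  cosα=0.2588 sinα=-0.9659 | (4,3) | tMaxX 3.1296 tMaxY 0.4038 | tΔX 3.8637 tΔY 1.0353
    t=0.4038 [y] (4,2)
    t=1.4390 [y] (4,1)
    t=2.4743 [y] (4,0) — stop
  → r_3 = 2.4743
beam 4: φ=135°, α=15°
  cosα=0.9659 sinα=0.2588 | (4,3) | tMaxX 0.8386 tMaxY 2.3569 | tΔX 1.0353 tΔY 3.8637
    t=0.8386 [x] (5,3) — stop
  → r_4 = 0.8386

ranges = [0.6315, 3.3025, 2.4743, 0.8386]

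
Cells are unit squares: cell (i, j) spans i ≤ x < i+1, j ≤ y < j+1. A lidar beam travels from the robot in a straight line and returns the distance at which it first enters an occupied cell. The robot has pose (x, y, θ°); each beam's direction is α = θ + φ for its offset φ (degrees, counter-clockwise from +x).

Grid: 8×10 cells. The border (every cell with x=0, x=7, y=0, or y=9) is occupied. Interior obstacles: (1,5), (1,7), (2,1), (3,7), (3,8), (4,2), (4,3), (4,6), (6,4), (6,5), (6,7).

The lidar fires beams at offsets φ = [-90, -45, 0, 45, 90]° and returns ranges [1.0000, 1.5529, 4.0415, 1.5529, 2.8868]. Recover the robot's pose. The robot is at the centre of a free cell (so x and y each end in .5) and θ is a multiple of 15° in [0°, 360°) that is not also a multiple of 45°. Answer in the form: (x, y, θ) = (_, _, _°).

(x, y, θ) = (3.5, 5.5, 120°)

The pose lattice has 37·16 = 592 candidates. Test each by forward raycasting.
  (5.5, 4.5, 195°): beam 1 = 1.9319 ≠ 1.0000 ✗
  (5.5, 2.5, 15°): beam 1 = 1.5529 ≠ 1.0000 ✗
  (1.5, 6.5, 240°): beam 1 = 0.5774 ≠ 1.0000 ✗
  …
  (3.5, 5.5, 120°): r_1=1.0000, r_2=1.5529, r_3=4.0415, r_4=1.5529, r_5=2.8868 — all match ✓
Only this pose fits every beam.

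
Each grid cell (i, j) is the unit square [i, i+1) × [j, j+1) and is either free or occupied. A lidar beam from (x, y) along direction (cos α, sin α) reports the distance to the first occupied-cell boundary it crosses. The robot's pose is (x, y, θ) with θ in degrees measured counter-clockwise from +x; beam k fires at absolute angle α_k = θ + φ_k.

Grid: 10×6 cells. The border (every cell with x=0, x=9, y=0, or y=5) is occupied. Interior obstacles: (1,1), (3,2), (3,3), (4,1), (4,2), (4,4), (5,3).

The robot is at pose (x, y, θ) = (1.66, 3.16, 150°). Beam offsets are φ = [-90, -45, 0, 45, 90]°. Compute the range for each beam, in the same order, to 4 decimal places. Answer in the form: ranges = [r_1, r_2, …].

ranges = [2.1246, 1.9049, 0.7621, 0.6833, 1.3200]

beam 1: φ=-90°, α=60°
  direction (0.5000, 0.8660); cell (1,3); t to first gridline: x 0.6800, y 0.9699 (then +2.0000 / +1.1547)
    (2,3) via x @ 0.6800
    (2,4) via y @ 0.9699
    (2,5) via y @ 2.1246  # hit
  → r_1 = 2.1246
beam 2: φ=-45°, α=105°
  direction (-0.2588, 0.9659); cell (1,3); t to first gridline: x 2.5500, y 0.8696 (then +3.8637 / +1.0353)
    (1,4) via y @ 0.8696
    (1,5) via y @ 1.9049  # hit
  → r_2 = 1.9049
beam 3: φ=0°, α=150°
  direction (-0.8660, 0.5000); cell (1,3); t to first gridline: x 0.7621, y 1.6800 (then +1.1547 / +2.0000)
    (0,3) via x @ 0.7621  # hit
  → r_3 = 0.7621
beam 4: φ=45°, α=195°
  direction (-0.9659, -0.2588); cell (1,3); t to first gridline: x 0.6833, y 0.6182 (then +1.0353 / +3.8637)
    (1,2) via y @ 0.6182
    (0,2) via x @ 0.6833  # hit
  → r_4 = 0.6833
beam 5: φ=90°, α=240°
  direction (-0.5000, -0.8660); cell (1,3); t to first gridline: x 1.3200, y 0.1848 (then +2.0000 / +1.1547)
    (1,2) via y @ 0.1848
    (0,2) via x @ 1.3200  # hit
  → r_5 = 1.3200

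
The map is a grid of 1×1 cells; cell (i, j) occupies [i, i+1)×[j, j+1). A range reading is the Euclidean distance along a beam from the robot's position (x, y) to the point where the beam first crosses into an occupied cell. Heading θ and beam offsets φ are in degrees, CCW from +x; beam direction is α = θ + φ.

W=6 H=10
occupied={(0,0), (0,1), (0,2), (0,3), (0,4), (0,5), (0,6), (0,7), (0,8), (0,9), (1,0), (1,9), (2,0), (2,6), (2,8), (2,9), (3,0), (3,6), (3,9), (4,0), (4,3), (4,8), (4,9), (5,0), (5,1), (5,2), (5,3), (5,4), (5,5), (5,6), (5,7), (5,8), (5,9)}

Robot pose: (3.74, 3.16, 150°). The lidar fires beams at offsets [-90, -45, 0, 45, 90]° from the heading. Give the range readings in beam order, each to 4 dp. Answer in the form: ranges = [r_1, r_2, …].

beam 1: φ=-90°, α=60°
  dir = (cos 60°, sin 60°) = (0.5000, 0.8660); from cell (3,3)
  next x-line at t=0.5200, next y-line at t=0.9699; Δt_x=2.0000, Δt_y=1.1547
    x: enter (4,3) at t=0.5200 ← occupied
  → r_1 = 0.5200
beam 2: φ=-45°, α=105°
  dir = (cos 105°, sin 105°) = (-0.2588, 0.9659); from cell (3,3)
  next x-line at t=2.8591, next y-line at t=0.8696; Δt_x=3.8637, Δt_y=1.0353
    y: enter (3,4) at t=0.8696
    y: enter (3,5) at t=1.9049
    x: enter (2,5) at t=2.8591
    y: enter (2,6) at t=2.9402 ← occupied
  → r_2 = 2.9402
beam 3: φ=0°, α=150°
  dir = (cos 150°, sin 150°) = (-0.8660, 0.5000); from cell (3,3)
  next x-line at t=0.8545, next y-line at t=1.6800; Δt_x=1.1547, Δt_y=2.0000
    x: enter (2,3) at t=0.8545
    y: enter (2,4) at t=1.6800
    x: enter (1,4) at t=2.0092
    x: enter (0,4) at t=3.1639 ← occupied
  → r_3 = 3.1639
beam 4: φ=45°, α=195°
  dir = (cos 195°, sin 195°) = (-0.9659, -0.2588); from cell (3,3)
  next x-line at t=0.7661, next y-line at t=0.6182; Δt_x=1.0353, Δt_y=3.8637
    y: enter (3,2) at t=0.6182
    x: enter (2,2) at t=0.7661
    x: enter (1,2) at t=1.8014
    x: enter (0,2) at t=2.8367 ← occupied
  → r_4 = 2.8367
beam 5: φ=90°, α=240°
  dir = (cos 240°, sin 240°) = (-0.5000, -0.8660); from cell (3,3)
  next x-line at t=1.4800, next y-line at t=0.1848; Δt_x=2.0000, Δt_y=1.1547
    y: enter (3,2) at t=0.1848
    y: enter (3,1) at t=1.3395
    x: enter (2,1) at t=1.4800
    y: enter (2,0) at t=2.4942 ← occupied
  → r_5 = 2.4942

ranges = [0.5200, 2.9402, 3.1639, 2.8367, 2.4942]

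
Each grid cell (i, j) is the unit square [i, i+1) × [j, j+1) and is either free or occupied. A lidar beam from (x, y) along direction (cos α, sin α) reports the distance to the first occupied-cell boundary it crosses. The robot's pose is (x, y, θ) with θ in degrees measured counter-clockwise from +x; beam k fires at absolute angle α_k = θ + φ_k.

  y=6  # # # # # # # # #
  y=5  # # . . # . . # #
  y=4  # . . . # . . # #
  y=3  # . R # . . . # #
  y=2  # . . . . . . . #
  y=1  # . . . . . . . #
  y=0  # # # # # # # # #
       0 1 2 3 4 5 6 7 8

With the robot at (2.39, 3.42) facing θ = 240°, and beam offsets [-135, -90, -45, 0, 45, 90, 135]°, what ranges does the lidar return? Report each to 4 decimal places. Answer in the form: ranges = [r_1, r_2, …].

ranges = [1.6357, 1.6050, 1.4390, 2.7800, 2.5054, 0.7044, 0.6315]

beam 1: φ=-135°, α=105°
  direction (-0.2588, 0.9659); cell (2,3); t to first gridline: x 1.5068, y 0.6005 (then +3.8637 / +1.0353)
    (2,4) via y @ 0.6005
    (1,4) via x @ 1.5068
    (1,5) via y @ 1.6357  # hit
  → r_1 = 1.6357
beam 2: φ=-90°, α=150°
  direction (-0.8660, 0.5000); cell (2,3); t to first gridline: x 0.4503, y 1.1600 (then +1.1547 / +2.0000)
    (1,3) via x @ 0.4503
    (1,4) via y @ 1.1600
    (0,4) via x @ 1.6050  # hit
  → r_2 = 1.6050
beam 3: φ=-45°, α=195°
  direction (-0.9659, -0.2588); cell (2,3); t to first gridline: x 0.4038, y 1.6228 (then +1.0353 / +3.8637)
    (1,3) via x @ 0.4038
    (0,3) via x @ 1.4390  # hit
  → r_3 = 1.4390
beam 4: φ=0°, α=240°
  direction (-0.5000, -0.8660); cell (2,3); t to first gridline: x 0.7800, y 0.4850 (then +2.0000 / +1.1547)
    (2,2) via y @ 0.4850
    (1,2) via x @ 0.7800
    (1,1) via y @ 1.6397
    (0,1) via x @ 2.7800  # hit
  → r_4 = 2.7800
beam 5: φ=45°, α=285°
  direction (0.2588, -0.9659); cell (2,3); t to first gridline: x 2.3569, y 0.4348 (then +3.8637 / +1.0353)
    (2,2) via y @ 0.4348
    (2,1) via y @ 1.4701
    (3,1) via x @ 2.3569
    (3,0) via y @ 2.5054  # hit
  → r_5 = 2.5054
beam 6: φ=90°, α=330°
  direction (0.8660, -0.5000); cell (2,3); t to first gridline: x 0.7044, y 0.8400 (then +1.1547 / +2.0000)
    (3,3) via x @ 0.7044  # hit
  → r_6 = 0.7044
beam 7: φ=135°, α=15°
  direction (0.9659, 0.2588); cell (2,3); t to first gridline: x 0.6315, y 2.2409 (then +1.0353 / +3.8637)
    (3,3) via x @ 0.6315  # hit
  → r_7 = 0.6315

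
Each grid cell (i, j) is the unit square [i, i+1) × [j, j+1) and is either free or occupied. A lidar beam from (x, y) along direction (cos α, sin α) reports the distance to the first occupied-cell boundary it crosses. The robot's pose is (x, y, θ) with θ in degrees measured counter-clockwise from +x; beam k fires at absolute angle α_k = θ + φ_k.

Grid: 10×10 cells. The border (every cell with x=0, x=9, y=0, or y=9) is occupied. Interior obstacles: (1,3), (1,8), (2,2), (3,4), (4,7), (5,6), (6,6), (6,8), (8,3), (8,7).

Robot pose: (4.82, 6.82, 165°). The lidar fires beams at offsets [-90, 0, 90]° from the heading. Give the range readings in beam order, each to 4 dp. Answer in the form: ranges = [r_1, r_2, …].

ranges = [0.1863, 0.6955, 6.0253]

beam 1: φ=-90°, α=75°
  d=(0.2588,0.9659)  start (4,6)  tX=0.6955 tY=0.1863  stride 1/|dx|=3.8637 1/|dy|=1.0353
    cross y-line → (4,7), t=0.1863 (wall)
  → r_1 = 0.1863
beam 2: φ=0°, α=165°
  d=(-0.9659,0.2588)  start (4,6)  tX=0.8489 tY=0.6955  stride 1/|dx|=1.0353 1/|dy|=3.8637
    cross y-line → (4,7), t=0.6955 (wall)
  → r_2 = 0.6955
beam 3: φ=90°, α=255°
  d=(-0.2588,-0.9659)  start (4,6)  tX=3.1682 tY=0.8489  stride 1/|dx|=3.8637 1/|dy|=1.0353
    cross y-line → (4,5), t=0.8489
    cross y-line → (4,4), t=1.8842
    cross y-line → (4,3), t=2.9195
    cross x-line → (3,3), t=3.1682
    cross y-line → (3,2), t=3.9548
    cross y-line → (3,1), t=4.9900
    cross y-line → (3,0), t=6.0253 (wall)
  → r_3 = 6.0253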